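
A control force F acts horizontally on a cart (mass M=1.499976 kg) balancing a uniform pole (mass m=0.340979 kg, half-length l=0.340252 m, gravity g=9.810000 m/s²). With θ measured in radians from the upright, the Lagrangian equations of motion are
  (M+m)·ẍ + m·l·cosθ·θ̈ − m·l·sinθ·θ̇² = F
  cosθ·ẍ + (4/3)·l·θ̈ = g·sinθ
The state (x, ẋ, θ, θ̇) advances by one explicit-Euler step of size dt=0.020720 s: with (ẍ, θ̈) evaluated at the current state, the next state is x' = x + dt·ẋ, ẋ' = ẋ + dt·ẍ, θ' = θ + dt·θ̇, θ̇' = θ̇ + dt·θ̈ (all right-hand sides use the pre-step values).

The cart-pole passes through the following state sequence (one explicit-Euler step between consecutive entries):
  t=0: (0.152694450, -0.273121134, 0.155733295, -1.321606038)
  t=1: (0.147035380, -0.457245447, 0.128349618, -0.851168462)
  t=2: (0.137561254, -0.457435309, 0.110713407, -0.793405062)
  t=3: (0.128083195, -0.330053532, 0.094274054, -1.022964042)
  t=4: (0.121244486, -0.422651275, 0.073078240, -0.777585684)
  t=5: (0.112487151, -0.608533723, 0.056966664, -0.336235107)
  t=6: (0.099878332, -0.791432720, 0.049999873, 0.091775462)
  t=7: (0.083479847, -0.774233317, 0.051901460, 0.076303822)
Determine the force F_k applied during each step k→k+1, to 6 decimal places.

F_0 = -13.788453 N
F_1 = 0.293150 N
F_2 = 10.032183 N
F_3 = -6.870801 N
F_4 = -14.055939 N
F_5 = -13.858474 N
F_6 = 1.441581 N

step 0→1:
  ẍ = (ẋ'−ẋ)/dt = (-0.457245447−-0.273121134)/0.020720 = -8.886309
  θ̈ = (θ̇'−θ̇)/dt = (-0.851168462−-1.321606038)/0.020720 = 22.704516
  sinθ=0.155105, cosθ=0.987898
  F = (M+m)·ẍ + m·l·cosθ·θ̈ − m·l·sinθ·θ̇² = -16.359294 + 2.602272 − 0.031431 = -13.788453
step 1→2:
  ẍ = (ẋ'−ẋ)/dt = (-0.457435309−-0.457245447)/0.020720 = -0.009163
  θ̈ = (θ̇'−θ̇)/dt = (-0.793405062−-0.851168462)/0.020720 = 2.787809
  sinθ=0.127998, cosθ=0.991774
  F = (M+m)·ẍ + m·l·cosθ·θ̈ − m·l·sinθ·θ̇² = -0.016869 + 0.320778 − 0.010759 = 0.293150
step 2→3:
  ẍ = (ẋ'−ẋ)/dt = (-0.330053532−-0.457435309)/0.020720 = 6.147769
  θ̈ = (θ̇'−θ̇)/dt = (-1.022964042−-0.793405062)/0.020720 = -11.079101
  sinθ=0.110487, cosθ=0.993878
  F = (M+m)·ẍ + m·l·cosθ·θ̈ − m·l·sinθ·θ̇² = 11.317766 + -1.277514 − 0.008069 = 10.032183
step 3→4:
  ẍ = (ẋ'−ẋ)/dt = (-0.422651275−-0.330053532)/0.020720 = -4.469003
  θ̈ = (θ̇'−θ̇)/dt = (-0.777585684−-1.022964042)/0.020720 = 11.842585
  sinθ=0.094134, cosθ=0.995559
  F = (M+m)·ẍ + m·l·cosθ·θ̈ − m·l·sinθ·θ̇² = -8.227234 + 1.367861 − 0.011429 = -6.870801
step 4→5:
  ẍ = (ẋ'−ẋ)/dt = (-0.608533723−-0.422651275)/0.020720 = -8.971161
  θ̈ = (θ̇'−θ̇)/dt = (-0.336235107−-0.777585684)/0.020720 = 21.300704
  sinθ=0.073013, cosθ=0.997331
  F = (M+m)·ẍ + m·l·cosθ·θ̈ − m·l·sinθ·θ̇² = -16.515503 + 2.464686 − 0.005122 = -14.055939
step 5→6:
  ẍ = (ẋ'−ẋ)/dt = (-0.791432720−-0.608533723)/0.020720 = -8.827172
  θ̈ = (θ̇'−θ̇)/dt = (0.091775462−-0.336235107)/0.020720 = 20.656881
  sinθ=0.056936, cosθ=0.998378
  F = (M+m)·ẍ + m·l·cosθ·θ̈ − m·l·sinθ·θ̇² = -16.250426 + 2.392699 − 0.000747 = -13.858474
step 6→7:
  ẍ = (ẋ'−ẋ)/dt = (-0.774233317−-0.791432720)/0.020720 = 0.830087
  θ̈ = (θ̇'−θ̇)/dt = (0.076303822−0.091775462)/0.020720 = -0.746701
  sinθ=0.049979, cosθ=0.998750
  F = (M+m)·ẍ + m·l·cosθ·θ̈ − m·l·sinθ·θ̇² = 1.528153 + -0.086523 − 0.000049 = 1.441581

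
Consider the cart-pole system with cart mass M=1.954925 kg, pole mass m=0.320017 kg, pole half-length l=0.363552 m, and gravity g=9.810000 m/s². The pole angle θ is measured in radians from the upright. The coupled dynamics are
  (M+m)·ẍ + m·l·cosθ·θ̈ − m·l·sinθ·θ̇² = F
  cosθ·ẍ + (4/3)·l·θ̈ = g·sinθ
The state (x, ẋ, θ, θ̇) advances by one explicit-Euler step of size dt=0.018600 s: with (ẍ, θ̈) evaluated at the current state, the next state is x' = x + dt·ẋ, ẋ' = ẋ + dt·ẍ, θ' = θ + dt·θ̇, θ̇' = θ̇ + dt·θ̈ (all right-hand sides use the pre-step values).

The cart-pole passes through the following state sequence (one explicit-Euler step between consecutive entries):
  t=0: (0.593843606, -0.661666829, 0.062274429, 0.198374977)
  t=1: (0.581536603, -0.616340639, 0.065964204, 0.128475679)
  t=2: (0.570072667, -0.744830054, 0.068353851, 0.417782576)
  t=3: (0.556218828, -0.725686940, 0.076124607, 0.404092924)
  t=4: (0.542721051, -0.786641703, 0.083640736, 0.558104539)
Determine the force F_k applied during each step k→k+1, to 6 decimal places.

step 0→1:
  ẍ = (ẋ'−ẋ)/dt = (-0.616340639−-0.661666829)/0.018600 = 2.436892
  θ̈ = (θ̇'−θ̇)/dt = (0.128475679−0.198374977)/0.018600 = -3.758027
  sinθ=0.062234, cosθ=0.998062
  F = (M+m)·ẍ + m·l·cosθ·θ̈ − m·l·sinθ·θ̇² = 5.543788 + -0.436372 − 0.000285 = 5.107131
step 1→2:
  ẍ = (ẋ'−ẋ)/dt = (-0.744830054−-0.616340639)/0.018600 = -6.908033
  θ̈ = (θ̇'−θ̇)/dt = (0.417782576−0.128475679)/0.018600 = 15.554134
  sinθ=0.065916, cosθ=0.997825
  F = (M+m)·ẍ + m·l·cosθ·θ̈ − m·l·sinθ·θ̇² = -15.715375 + 1.805676 − 0.000127 = -13.909825
step 2→3:
  ẍ = (ẋ'−ẋ)/dt = (-0.725686940−-0.744830054)/0.018600 = 1.029200
  θ̈ = (θ̇'−θ̇)/dt = (0.404092924−0.417782576)/0.018600 = -0.736003
  sinθ=0.068301, cosθ=0.997665
  F = (M+m)·ẍ + m·l·cosθ·θ̈ − m·l·sinθ·θ̇² = 2.341370 + -0.085429 − 0.001387 = 2.254554
step 3→4:
  ẍ = (ẋ'−ẋ)/dt = (-0.786641703−-0.725686940)/0.018600 = -3.277138
  θ̈ = (θ̇'−θ̇)/dt = (0.558104539−0.404092924)/0.018600 = 8.280194
  sinθ=0.076051, cosθ=0.997104
  F = (M+m)·ẍ + m·l·cosθ·θ̈ − m·l·sinθ·θ̇² = -7.455298 + 0.960551 − 0.001445 = -6.496192

F_0 = 5.107131 N
F_1 = -13.909825 N
F_2 = 2.254554 N
F_3 = -6.496192 N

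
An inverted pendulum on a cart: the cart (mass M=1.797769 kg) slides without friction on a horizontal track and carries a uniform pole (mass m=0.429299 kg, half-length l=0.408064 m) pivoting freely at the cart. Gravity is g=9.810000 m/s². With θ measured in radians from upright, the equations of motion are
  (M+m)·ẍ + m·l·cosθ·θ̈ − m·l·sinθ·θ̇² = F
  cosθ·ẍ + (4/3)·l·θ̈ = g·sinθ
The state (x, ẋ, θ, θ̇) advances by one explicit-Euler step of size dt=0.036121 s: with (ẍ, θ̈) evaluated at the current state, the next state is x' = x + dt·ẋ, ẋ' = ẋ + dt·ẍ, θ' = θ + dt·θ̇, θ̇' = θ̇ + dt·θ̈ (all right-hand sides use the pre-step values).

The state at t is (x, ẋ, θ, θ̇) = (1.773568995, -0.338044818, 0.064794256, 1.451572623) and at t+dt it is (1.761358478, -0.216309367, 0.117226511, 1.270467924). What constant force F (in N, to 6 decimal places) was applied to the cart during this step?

F = 6.605305 N

ẍ = (ẋ'−ẋ)/dt = (-0.216309367−-0.338044818)/0.036121 = 3.370213
θ̈ = (θ̇'−θ̇)/dt = (1.270467924−1.451572623)/0.036121 = -5.013834
sinθ=0.064749, cosθ=0.997902
F = (M+m)·ẍ + m·l·cosθ·θ̈ − m·l·sinθ·θ̇² = 7.505693 + -0.876488 − 0.023900 = 6.605305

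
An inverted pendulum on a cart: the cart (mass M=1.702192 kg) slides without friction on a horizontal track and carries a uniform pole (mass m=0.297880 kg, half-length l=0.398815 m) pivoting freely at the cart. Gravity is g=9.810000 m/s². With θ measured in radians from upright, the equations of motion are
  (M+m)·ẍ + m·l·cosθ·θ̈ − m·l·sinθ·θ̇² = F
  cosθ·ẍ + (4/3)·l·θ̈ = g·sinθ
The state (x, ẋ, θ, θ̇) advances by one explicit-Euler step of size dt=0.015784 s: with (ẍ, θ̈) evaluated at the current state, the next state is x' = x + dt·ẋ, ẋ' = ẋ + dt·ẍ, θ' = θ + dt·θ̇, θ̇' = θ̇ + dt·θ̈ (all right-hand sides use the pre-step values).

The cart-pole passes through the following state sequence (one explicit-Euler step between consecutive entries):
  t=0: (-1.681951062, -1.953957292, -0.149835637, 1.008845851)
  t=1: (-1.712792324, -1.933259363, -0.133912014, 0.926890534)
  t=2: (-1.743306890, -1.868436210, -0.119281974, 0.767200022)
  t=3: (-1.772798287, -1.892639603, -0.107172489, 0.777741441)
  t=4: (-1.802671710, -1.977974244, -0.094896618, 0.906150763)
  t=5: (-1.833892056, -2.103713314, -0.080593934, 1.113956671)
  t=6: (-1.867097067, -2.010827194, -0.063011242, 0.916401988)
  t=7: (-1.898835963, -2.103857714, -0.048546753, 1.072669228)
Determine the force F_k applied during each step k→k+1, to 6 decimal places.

F_0 = 2.030861 N
F_1 = 7.036545 N
F_2 = -2.979839 N
F_3 = -9.844572 N
F_4 = -14.366779 N
F_5 = 10.299869 N
F_6 = -10.608276 N

step 0→1:
  ẍ = (ẋ'−ẋ)/dt = (-1.933259363−-1.953957292)/0.015784 = 1.311323
  θ̈ = (θ̇'−θ̇)/dt = (0.926890534−1.008845851)/0.015784 = -5.192303
  sinθ=-0.149276, cosθ=0.988796
  F = (M+m)·ẍ + m·l·cosθ·θ̈ − m·l·sinθ·θ̇² = 2.622741 + -0.609929 − -0.018049 = 2.030861
step 1→2:
  ẍ = (ẋ'−ẋ)/dt = (-1.868436210−-1.933259363)/0.015784 = 4.106890
  θ̈ = (θ̇'−θ̇)/dt = (0.767200022−0.926890534)/0.015784 = -10.117240
  sinθ=-0.133512, cosθ=0.991047
  F = (M+m)·ẍ + m·l·cosθ·θ̈ − m·l·sinθ·θ̇² = 8.214076 + -1.191158 − -0.013627 = 7.036545
step 2→3:
  ẍ = (ẋ'−ẋ)/dt = (-1.892639603−-1.868436210)/0.015784 = -1.533413
  θ̈ = (θ̇'−θ̇)/dt = (0.777741441−0.767200022)/0.015784 = 0.667855
  sinθ=-0.118999, cosθ=0.992894
  F = (M+m)·ẍ + m·l·cosθ·θ̈ − m·l·sinθ·θ̇² = -3.066937 + 0.078777 − -0.008321 = -2.979839
step 3→4:
  ẍ = (ẋ'−ẋ)/dt = (-1.977974244−-1.892639603)/0.015784 = -5.406401
  θ̈ = (θ̇'−θ̇)/dt = (0.906150763−0.777741441)/0.015784 = 8.135411
  sinθ=-0.106967, cosθ=0.994263
  F = (M+m)·ẍ + m·l·cosθ·θ̈ − m·l·sinθ·θ̇² = -10.813192 + 0.960934 − -0.007687 = -9.844572
step 4→5:
  ẍ = (ẋ'−ẋ)/dt = (-2.103713314−-1.977974244)/0.015784 = -7.966236
  θ̈ = (θ̇'−θ̇)/dt = (1.113956671−0.906150763)/0.015784 = 13.165605
  sinθ=-0.094754, cosθ=0.995501
  F = (M+m)·ẍ + m·l·cosθ·θ̈ − m·l·sinθ·θ̇² = -15.933046 + 1.557024 − -0.009243 = -14.366779
step 5→6:
  ẍ = (ẋ'−ẋ)/dt = (-2.010827194−-2.103713314)/0.015784 = 5.884828
  θ̈ = (θ̇'−θ̇)/dt = (0.916401988−1.113956671)/0.015784 = -12.516135
  sinθ=-0.080507, cosθ=0.996754
  F = (M+m)·ẍ + m·l·cosθ·θ̈ − m·l·sinθ·θ̇² = 11.770079 + -1.482078 − -0.011868 = 10.299869
step 6→7:
  ẍ = (ẋ'−ẋ)/dt = (-2.103857714−-2.010827194)/0.015784 = -5.893976
  θ̈ = (θ̇'−θ̇)/dt = (1.072669228−0.916401988)/0.015784 = 9.900357
  sinθ=-0.062970, cosθ=0.998015
  F = (M+m)·ẍ + m·l·cosθ·θ̈ − m·l·sinθ·θ̇² = -11.788377 + 1.173819 − -0.006282 = -10.608276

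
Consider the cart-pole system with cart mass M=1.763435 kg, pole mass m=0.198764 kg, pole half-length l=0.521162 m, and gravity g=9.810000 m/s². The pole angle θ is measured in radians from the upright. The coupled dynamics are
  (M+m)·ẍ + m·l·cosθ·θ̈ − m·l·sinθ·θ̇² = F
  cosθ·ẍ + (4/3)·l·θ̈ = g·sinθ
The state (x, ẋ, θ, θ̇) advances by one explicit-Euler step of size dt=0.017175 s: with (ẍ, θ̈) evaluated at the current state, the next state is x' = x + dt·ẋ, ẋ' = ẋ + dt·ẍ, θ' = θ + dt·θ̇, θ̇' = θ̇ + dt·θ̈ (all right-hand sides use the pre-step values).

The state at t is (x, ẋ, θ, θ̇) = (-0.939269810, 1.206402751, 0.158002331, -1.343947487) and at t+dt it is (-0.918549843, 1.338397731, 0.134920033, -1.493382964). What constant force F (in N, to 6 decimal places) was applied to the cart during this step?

F = 14.160574 N

ẍ = (ẋ'−ẋ)/dt = (1.338397731−1.206402751)/0.017175 = 7.685297
θ̈ = (θ̇'−θ̇)/dt = (-1.493382964−-1.343947487)/0.017175 = -8.700756
sinθ=0.157346, cosθ=0.987544
F = (M+m)·ẍ + m·l·cosθ·θ̈ − m·l·sinθ·θ̇² = 15.080083 + -0.890069 − 0.029439 = 14.160574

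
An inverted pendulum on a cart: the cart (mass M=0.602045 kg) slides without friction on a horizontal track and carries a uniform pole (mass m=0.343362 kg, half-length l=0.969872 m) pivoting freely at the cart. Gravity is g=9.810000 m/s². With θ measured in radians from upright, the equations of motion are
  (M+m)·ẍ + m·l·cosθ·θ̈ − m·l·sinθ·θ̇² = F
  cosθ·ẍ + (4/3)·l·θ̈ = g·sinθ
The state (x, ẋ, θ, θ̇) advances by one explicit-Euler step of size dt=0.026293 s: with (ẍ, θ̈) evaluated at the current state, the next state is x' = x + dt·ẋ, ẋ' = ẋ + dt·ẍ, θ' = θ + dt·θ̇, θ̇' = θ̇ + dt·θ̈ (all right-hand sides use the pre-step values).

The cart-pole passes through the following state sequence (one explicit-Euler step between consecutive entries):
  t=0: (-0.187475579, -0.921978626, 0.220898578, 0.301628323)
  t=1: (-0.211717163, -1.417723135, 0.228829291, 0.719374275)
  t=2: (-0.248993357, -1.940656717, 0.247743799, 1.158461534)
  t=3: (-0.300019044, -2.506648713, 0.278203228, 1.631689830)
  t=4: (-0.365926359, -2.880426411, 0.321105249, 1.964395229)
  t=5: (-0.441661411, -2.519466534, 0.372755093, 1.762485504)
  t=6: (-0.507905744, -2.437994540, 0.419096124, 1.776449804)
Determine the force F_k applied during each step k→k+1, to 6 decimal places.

step 0→1:
  ẍ = (ẋ'−ẋ)/dt = (-1.417723135−-0.921978626)/0.026293 = -18.854619
  θ̈ = (θ̇'−θ̇)/dt = (0.719374275−0.301628323)/0.026293 = 15.888105
  sinθ=0.219106, cosθ=0.975701
  F = (M+m)·ẍ + m·l·cosθ·θ̈ − m·l·sinθ·θ̇² = -17.825289 + 5.162446 − 0.006638 = -12.669482
step 1→2:
  ẍ = (ẋ'−ẋ)/dt = (-1.940656717−-1.417723135)/0.026293 = -19.888700
  θ̈ = (θ̇'−θ̇)/dt = (1.158461534−0.719374275)/0.026293 = 16.699778
  sinθ=0.226837, cosθ=0.973933
  F = (M+m)·ẍ + m·l·cosθ·θ̈ − m·l·sinθ·θ̇² = -18.802916 + 5.416344 − 0.039092 = -13.425664
step 2→3:
  ẍ = (ẋ'−ẋ)/dt = (-2.506648713−-1.940656717)/0.026293 = -21.526338
  θ̈ = (θ̇'−θ̇)/dt = (1.631689830−1.158461534)/0.026293 = 17.998262
  sinθ=0.245217, cosθ=0.969468
  F = (M+m)·ẍ + m·l·cosθ·θ̈ − m·l·sinθ·θ̇² = -20.351150 + 5.810731 − 0.109593 = -14.650012
step 3→4:
  ẍ = (ẋ'−ẋ)/dt = (-2.880426411−-2.506648713)/0.026293 = -14.215863
  θ̈ = (θ̇'−θ̇)/dt = (1.964395229−1.631689830)/0.026293 = 12.653763
  sinθ=0.274628, cosθ=0.961550
  F = (M+m)·ẍ + m·l·cosθ·θ̈ − m·l·sinθ·θ̇² = -13.439777 + 4.051897 − 0.243493 = -9.631373
step 4→5:
  ẍ = (ẋ'−ẋ)/dt = (-2.519466534−-2.880426411)/0.026293 = 13.728364
  θ̈ = (θ̇'−θ̇)/dt = (1.762485504−1.964395229)/0.026293 = -7.679220
  sinθ=0.315616, cosθ=0.948887
  F = (M+m)·ẍ + m·l·cosθ·θ̈ − m·l·sinθ·θ̇² = 12.978891 + -2.426601 − 0.405586 = 10.146705
step 5→6:
  ẍ = (ẋ'−ẋ)/dt = (-2.437994540−-2.519466534)/0.026293 = 3.098619
  θ̈ = (θ̇'−θ̇)/dt = (1.776449804−1.762485504)/0.026293 = 0.531103
  sinθ=0.364183, cosθ=0.931328
  F = (M+m)·ẍ + m·l·cosθ·θ̈ − m·l·sinθ·θ̇² = 2.929456 + 0.164721 − 0.376736 = 2.717441

F_0 = -12.669482 N
F_1 = -13.425664 N
F_2 = -14.650012 N
F_3 = -9.631373 N
F_4 = 10.146705 N
F_5 = 2.717441 N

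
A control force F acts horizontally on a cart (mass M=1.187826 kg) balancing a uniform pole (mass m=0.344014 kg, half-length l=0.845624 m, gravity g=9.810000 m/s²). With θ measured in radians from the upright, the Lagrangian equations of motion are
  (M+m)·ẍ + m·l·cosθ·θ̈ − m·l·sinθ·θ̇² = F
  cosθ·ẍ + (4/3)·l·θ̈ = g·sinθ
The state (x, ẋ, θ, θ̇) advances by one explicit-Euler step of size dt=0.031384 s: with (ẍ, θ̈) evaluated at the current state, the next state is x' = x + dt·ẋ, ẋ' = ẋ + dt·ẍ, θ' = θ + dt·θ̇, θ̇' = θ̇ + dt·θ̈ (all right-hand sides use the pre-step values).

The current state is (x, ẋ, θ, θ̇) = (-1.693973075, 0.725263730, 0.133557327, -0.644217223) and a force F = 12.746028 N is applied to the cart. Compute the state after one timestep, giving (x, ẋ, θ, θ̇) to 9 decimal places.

sinθ=0.133160625, cosθ=0.991094470
temp = (F + m·l·θ̇²·sinθ)/(M+m) = (12.746028 + 0.016076589)/1.531840 = 8.331225578
θ̈ = (g·sinθ − cosθ·temp)/(l·(4/3 − m·cos²θ/(M+m))) = -7.386849419
ẍ = temp − m·l·θ̈·cosθ/(M+m) = 9.721544106
Euler: x'=-1.693973075+0.031384·0.725263730=-1.671211398, ẋ'=0.725263730+0.031384·9.721544106=1.030364670
       θ'=0.133557327+0.031384·-0.644217223=0.113339214, θ̇'=-0.644217223+0.031384·-7.386849419=-0.876046105

(-1.671211398, 1.030364670, 0.113339214, -0.876046105)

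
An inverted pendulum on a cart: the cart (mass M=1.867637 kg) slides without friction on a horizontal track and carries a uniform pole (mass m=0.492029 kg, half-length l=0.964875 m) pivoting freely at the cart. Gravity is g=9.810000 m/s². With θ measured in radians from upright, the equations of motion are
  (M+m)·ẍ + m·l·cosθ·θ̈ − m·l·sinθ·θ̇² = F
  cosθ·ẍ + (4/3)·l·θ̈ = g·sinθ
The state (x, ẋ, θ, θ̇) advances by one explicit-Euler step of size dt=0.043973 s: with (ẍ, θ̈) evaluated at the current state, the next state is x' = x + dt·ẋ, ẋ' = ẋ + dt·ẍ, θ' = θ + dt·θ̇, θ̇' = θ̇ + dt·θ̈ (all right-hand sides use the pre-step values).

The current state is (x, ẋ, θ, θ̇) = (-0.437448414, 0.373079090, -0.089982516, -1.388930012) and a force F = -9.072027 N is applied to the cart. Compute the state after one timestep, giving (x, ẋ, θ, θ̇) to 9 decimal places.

sinθ=-0.089861136, cosθ=0.995954304
temp = (F + m·l·θ̇²·sinθ)/(M+m) = (-9.072027 + -0.082298967)/2.359666 = -3.879500729
θ̈ = (g·sinθ − cosθ·temp)/(l·(4/3 − m·cos²θ/(M+m))) = 2.743747191
ẍ = temp − m·l·θ̈·cosθ/(M+m) = -4.429288057
Euler: x'=-0.437448414+0.043973·0.373079090=-0.421043007, ẋ'=0.373079090+0.043973·-4.429288057=0.178310006
       θ'=-0.089982516+0.043973·-1.388930012=-0.151057935, θ̇'=-1.388930012+0.043973·2.743747191=-1.268279217

(-0.421043007, 0.178310006, -0.151057935, -1.268279217)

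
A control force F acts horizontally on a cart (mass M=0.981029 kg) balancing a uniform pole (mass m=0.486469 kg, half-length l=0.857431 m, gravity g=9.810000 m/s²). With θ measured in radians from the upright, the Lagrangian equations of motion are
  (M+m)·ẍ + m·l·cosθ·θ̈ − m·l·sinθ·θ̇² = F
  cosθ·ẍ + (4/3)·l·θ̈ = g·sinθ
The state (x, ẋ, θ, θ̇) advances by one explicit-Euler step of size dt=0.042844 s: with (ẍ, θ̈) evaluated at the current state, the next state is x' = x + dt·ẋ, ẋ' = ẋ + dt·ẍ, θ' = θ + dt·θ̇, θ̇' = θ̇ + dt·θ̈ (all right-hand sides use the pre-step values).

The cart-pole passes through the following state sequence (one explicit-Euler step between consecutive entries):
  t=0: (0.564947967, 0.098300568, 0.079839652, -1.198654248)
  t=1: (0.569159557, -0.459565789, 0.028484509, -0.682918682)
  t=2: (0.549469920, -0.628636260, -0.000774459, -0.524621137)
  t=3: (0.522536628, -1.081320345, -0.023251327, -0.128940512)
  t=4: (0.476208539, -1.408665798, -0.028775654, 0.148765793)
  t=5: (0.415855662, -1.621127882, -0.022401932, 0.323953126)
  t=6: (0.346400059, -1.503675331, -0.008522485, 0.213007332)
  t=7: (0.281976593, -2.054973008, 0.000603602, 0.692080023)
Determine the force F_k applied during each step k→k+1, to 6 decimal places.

F_0 = -14.150885 N
F_1 = -4.256061 N
F_2 = -11.653101 N
F_3 = -8.509199 N
F_4 = -5.572158 N
F_5 = 2.944123 N
F_6 = -14.219047 N

step 0→1:
  ẍ = (ẋ'−ẋ)/dt = (-0.459565789−0.098300568)/0.042844 = -13.020875
  θ̈ = (θ̇'−θ̇)/dt = (-0.682918682−-1.198654248)/0.042844 = 12.037521
  sinθ=0.079755, cosθ=0.996815
  F = (M+m)·ẍ + m·l·cosθ·θ̈ − m·l·sinθ·θ̇² = -19.108108 + 5.005019 − 0.047797 = -14.150885
step 1→2:
  ẍ = (ẋ'−ẋ)/dt = (-0.628636260−-0.459565789)/0.042844 = -3.946188
  θ̈ = (θ̇'−θ̇)/dt = (-0.524621137−-0.682918682)/0.042844 = 3.694742
  sinθ=0.028481, cosθ=0.999594
  F = (M+m)·ẍ + m·l·cosθ·θ̈ − m·l·sinθ·θ̇² = -5.791023 + 1.540502 − 0.005540 = -4.256061
step 2→3:
  ẍ = (ẋ'−ẋ)/dt = (-1.081320345−-0.628636260)/0.042844 = -10.565869
  θ̈ = (θ̇'−θ̇)/dt = (-0.128940512−-0.524621137)/0.042844 = 9.235380
  sinθ=-0.000774, cosθ=1.000000
  F = (M+m)·ẍ + m·l·cosθ·θ̈ − m·l·sinθ·θ̇² = -15.505391 + 3.852201 − -0.000089 = -11.653101
step 3→4:
  ẍ = (ẋ'−ẋ)/dt = (-1.408665798−-1.081320345)/0.042844 = -7.640404
  θ̈ = (θ̇'−θ̇)/dt = (0.148765793−-0.128940512)/0.042844 = 6.481802
  sinθ=-0.023249, cosθ=0.999730
  F = (M+m)·ẍ + m·l·cosθ·θ̈ − m·l·sinθ·θ̇² = -11.212277 + 2.702917 − -0.000161 = -8.509199
step 4→5:
  ẍ = (ẋ'−ẋ)/dt = (-1.621127882−-1.408665798)/0.042844 = -4.958969
  θ̈ = (θ̇'−θ̇)/dt = (0.323953126−0.148765793)/0.042844 = 4.088958
  sinθ=-0.028772, cosθ=0.999586
  F = (M+m)·ẍ + m·l·cosθ·θ̈ − m·l·sinθ·θ̇² = -7.277278 + 1.704854 − -0.000266 = -5.572158
step 5→6:
  ẍ = (ẋ'−ẋ)/dt = (-1.503675331−-1.621127882)/0.042844 = 2.741400
  θ̈ = (θ̇'−θ̇)/dt = (0.213007332−0.323953126)/0.042844 = -2.589529
  sinθ=-0.022400, cosθ=0.999749
  F = (M+m)·ẍ + m·l·cosθ·θ̈ − m·l·sinθ·θ̇² = 4.022999 + -1.079857 − -0.000981 = 2.944123
step 6→7:
  ẍ = (ẋ'−ẋ)/dt = (-2.054973008−-1.503675331)/0.042844 = -12.867559
  θ̈ = (θ̇'−θ̇)/dt = (0.692080023−0.213007332)/0.042844 = 11.181792
  sinθ=-0.008522, cosθ=0.999964
  F = (M+m)·ẍ + m·l·cosθ·θ̈ − m·l·sinθ·θ̇² = -18.883116 + 4.663908 − -0.000161 = -14.219047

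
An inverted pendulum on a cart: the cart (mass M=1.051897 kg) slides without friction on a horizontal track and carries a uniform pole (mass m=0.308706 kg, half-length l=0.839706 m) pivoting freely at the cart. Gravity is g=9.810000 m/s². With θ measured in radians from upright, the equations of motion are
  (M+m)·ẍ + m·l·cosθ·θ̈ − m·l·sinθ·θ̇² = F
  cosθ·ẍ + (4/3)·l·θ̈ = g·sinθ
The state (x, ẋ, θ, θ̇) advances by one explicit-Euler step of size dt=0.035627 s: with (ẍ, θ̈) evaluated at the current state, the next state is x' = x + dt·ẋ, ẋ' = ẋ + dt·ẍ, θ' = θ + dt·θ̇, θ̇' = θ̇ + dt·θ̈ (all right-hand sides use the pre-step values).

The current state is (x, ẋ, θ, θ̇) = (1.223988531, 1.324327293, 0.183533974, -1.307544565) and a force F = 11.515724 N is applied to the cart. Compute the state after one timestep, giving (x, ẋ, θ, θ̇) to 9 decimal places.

(1.271170339, 1.674993403, 0.136950084, -1.558517097)

sinθ=0.182505326, cosθ=0.983204865
temp = (F + m·l·θ̇²·sinθ)/(M+m) = (11.515724 + 0.080883674)/1.360603 = 8.523138398
θ̈ = (g·sinθ − cosθ·temp)/(l·(4/3 − m·cos²θ/(M+m))) = -7.044447535
ẍ = temp − m·l·θ̈·cosθ/(M+m) = 9.842706657
Euler: x'=1.223988531+0.035627·1.324327293=1.271170339, ẋ'=1.324327293+0.035627·9.842706657=1.674993403
       θ'=0.183533974+0.035627·-1.307544565=0.136950084, θ̇'=-1.307544565+0.035627·-7.044447535=-1.558517097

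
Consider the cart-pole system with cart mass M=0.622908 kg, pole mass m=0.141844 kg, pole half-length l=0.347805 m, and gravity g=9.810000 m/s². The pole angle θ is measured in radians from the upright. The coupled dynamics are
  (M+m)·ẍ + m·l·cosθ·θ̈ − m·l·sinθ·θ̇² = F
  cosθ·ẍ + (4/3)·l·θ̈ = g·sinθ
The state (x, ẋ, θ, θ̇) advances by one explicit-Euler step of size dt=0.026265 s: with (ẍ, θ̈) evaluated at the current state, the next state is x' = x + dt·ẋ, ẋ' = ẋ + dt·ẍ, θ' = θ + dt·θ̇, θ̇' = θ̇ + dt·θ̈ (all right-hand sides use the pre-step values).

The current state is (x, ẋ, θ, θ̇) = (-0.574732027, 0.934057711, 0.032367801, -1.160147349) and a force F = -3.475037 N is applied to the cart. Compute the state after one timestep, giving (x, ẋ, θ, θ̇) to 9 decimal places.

sinθ=0.032362149, cosθ=0.999476208
temp = (F + m·l·θ̇²·sinθ)/(M+m) = (-3.475037 + 0.002148872)/0.764752 = -4.541195222
θ̈ = (g·sinθ − cosθ·temp)/(l·(4/3 − m·cos²θ/(M+m))) = 12.162077002
ẍ = temp − m·l·θ̈·cosθ/(M+m) = -5.325358280
Euler: x'=-0.574732027+0.026265·0.934057711=-0.550199001, ẋ'=0.934057711+0.026265·-5.325358280=0.794187176
       θ'=0.032367801+0.026265·-1.160147349=0.001896531, θ̇'=-1.160147349+0.026265·12.162077002=-0.840710397

(-0.550199001, 0.794187176, 0.001896531, -0.840710397)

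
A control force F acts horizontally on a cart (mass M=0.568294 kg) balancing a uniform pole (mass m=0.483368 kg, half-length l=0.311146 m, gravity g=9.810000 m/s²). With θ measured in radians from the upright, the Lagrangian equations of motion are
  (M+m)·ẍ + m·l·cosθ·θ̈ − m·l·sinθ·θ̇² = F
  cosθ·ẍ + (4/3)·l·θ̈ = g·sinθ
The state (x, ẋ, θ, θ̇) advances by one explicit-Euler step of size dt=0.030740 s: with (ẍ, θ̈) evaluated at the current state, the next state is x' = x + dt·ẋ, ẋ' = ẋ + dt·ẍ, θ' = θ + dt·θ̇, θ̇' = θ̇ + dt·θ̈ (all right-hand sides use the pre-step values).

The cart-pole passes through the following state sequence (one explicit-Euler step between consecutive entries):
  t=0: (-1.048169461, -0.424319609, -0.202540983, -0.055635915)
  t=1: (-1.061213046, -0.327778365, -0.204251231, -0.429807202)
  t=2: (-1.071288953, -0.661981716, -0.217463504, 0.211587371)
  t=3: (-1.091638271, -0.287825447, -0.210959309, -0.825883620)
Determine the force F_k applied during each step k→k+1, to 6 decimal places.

F_0 = 1.509673 N
F_1 = -8.355122 N
F_2 = 7.845541 N

step 0→1:
  ẍ = (ẋ'−ẋ)/dt = (-0.327778365−-0.424319609)/0.030740 = 3.140574
  θ̈ = (θ̇'−θ̇)/dt = (-0.429807202−-0.055635915)/0.030740 = -12.172130
  sinθ=-0.201159, cosθ=0.979559
  F = (M+m)·ẍ + m·l·cosθ·θ̈ − m·l·sinθ·θ̇² = 3.302822 + -1.793243 − -0.000094 = 1.509673
step 1→2:
  ẍ = (ẋ'−ẋ)/dt = (-0.661981716−-0.327778365)/0.030740 = -10.871937
  θ̈ = (θ̇'−θ̇)/dt = (0.211587371−-0.429807202)/0.030740 = 20.865146
  sinθ=-0.202834, cosθ=0.979213
  F = (M+m)·ẍ + m·l·cosθ·θ̈ − m·l·sinθ·θ̇² = -11.433603 + 3.072846 − -0.005635 = -8.355122
step 2→3:
  ẍ = (ẋ'−ẋ)/dt = (-0.287825447−-0.661981716)/0.030740 = 12.171642
  θ̈ = (θ̇'−θ̇)/dt = (-0.825883620−0.211587371)/0.030740 = -33.749870
  sinθ=-0.215754, cosθ=0.976448
  F = (M+m)·ẍ + m·l·cosθ·θ̈ − m·l·sinθ·θ̇² = 12.800453 + -4.956365 − -0.001453 = 7.845541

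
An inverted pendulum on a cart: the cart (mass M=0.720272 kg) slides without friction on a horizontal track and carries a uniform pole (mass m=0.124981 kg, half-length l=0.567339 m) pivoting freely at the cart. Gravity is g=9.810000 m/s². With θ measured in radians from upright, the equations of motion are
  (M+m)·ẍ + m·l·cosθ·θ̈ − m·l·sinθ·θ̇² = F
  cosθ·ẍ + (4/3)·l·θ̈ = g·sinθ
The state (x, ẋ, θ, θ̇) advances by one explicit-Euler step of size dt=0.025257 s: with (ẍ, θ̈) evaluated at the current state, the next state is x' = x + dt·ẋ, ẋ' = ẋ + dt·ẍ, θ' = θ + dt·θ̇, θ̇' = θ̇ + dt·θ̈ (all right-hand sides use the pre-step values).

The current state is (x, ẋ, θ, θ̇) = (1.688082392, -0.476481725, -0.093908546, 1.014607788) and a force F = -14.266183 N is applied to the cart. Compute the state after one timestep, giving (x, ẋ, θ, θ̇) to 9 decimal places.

(1.676047893, -0.952762310, -0.068282597, 1.610743916)

sinθ=-0.093770580, cosθ=0.995593832
temp = (F + m·l·θ̇²·sinθ)/(M+m) = (-14.266183 + -0.006844624)/0.845253 = -16.886101113
θ̈ = (g·sinθ − cosθ·temp)/(l·(4/3 − m·cos²θ/(M+m))) = 23.602808266
ẍ = temp − m·l·θ̈·cosθ/(M+m) = -18.857369645
Euler: x'=1.688082392+0.025257·-0.476481725=1.676047893, ẋ'=-0.476481725+0.025257·-18.857369645=-0.952762310
       θ'=-0.093908546+0.025257·1.014607788=-0.068282597, θ̇'=1.014607788+0.025257·23.602808266=1.610743916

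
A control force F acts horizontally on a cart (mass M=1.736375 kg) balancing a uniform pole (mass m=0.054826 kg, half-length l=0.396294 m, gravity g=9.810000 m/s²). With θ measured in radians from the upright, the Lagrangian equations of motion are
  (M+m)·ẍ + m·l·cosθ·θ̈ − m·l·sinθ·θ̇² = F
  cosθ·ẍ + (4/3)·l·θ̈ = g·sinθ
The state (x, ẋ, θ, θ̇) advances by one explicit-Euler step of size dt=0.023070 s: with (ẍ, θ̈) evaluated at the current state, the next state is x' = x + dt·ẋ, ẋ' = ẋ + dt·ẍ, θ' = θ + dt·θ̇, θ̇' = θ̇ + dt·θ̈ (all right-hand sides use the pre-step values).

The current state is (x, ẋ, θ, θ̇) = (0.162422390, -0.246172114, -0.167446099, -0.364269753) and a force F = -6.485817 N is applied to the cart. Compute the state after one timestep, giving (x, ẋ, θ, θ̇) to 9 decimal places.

(0.156743199, -0.330747026, -0.175849802, -0.277832018)

sinθ=-0.166664714, cosθ=0.986013627
temp = (F + m·l·θ̇²·sinθ)/(M+m) = (-6.485817 + -0.000480501)/1.791201 = -3.621200245
θ̈ = (g·sinθ − cosθ·temp)/(l·(4/3 − m·cos²θ/(M+m))) = 3.746759232
ẍ = temp − m·l·θ̈·cosθ/(M+m) = -3.666012670
Euler: x'=0.162422390+0.023070·-0.246172114=0.156743199, ẋ'=-0.246172114+0.023070·-3.666012670=-0.330747026
       θ'=-0.167446099+0.023070·-0.364269753=-0.175849802, θ̇'=-0.364269753+0.023070·3.746759232=-0.277832018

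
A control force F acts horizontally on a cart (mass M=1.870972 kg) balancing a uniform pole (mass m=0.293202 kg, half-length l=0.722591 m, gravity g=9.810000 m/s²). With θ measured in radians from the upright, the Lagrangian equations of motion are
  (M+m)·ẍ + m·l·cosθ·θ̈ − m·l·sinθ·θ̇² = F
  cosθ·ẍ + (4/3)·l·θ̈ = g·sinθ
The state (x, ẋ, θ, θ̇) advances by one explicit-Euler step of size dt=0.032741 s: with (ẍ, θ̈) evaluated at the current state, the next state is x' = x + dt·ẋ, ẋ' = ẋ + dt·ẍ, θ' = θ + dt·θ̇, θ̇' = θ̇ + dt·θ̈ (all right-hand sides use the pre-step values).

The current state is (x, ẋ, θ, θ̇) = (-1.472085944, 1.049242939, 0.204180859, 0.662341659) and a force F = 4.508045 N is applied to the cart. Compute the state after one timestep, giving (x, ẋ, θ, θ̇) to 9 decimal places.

sinθ=0.202765103, cosθ=0.979227406
temp = (F + m·l·θ̇²·sinθ)/(M+m) = (4.508045 + 0.018845898)/2.164174 = 2.091740728
θ̈ = (g·sinθ − cosθ·temp)/(l·(4/3 − m·cos²θ/(M+m))) = -0.068037425
ẍ = temp − m·l·θ̈·cosθ/(M+m) = 2.098262997
Euler: x'=-1.472085944+0.032741·1.049242939=-1.437732681, ẋ'=1.049242939+0.032741·2.098262997=1.117942168
       θ'=0.204180859+0.032741·0.662341659=0.225866587, θ̇'=0.662341659+0.032741·-0.068037425=0.660114046

(-1.437732681, 1.117942168, 0.225866587, 0.660114046)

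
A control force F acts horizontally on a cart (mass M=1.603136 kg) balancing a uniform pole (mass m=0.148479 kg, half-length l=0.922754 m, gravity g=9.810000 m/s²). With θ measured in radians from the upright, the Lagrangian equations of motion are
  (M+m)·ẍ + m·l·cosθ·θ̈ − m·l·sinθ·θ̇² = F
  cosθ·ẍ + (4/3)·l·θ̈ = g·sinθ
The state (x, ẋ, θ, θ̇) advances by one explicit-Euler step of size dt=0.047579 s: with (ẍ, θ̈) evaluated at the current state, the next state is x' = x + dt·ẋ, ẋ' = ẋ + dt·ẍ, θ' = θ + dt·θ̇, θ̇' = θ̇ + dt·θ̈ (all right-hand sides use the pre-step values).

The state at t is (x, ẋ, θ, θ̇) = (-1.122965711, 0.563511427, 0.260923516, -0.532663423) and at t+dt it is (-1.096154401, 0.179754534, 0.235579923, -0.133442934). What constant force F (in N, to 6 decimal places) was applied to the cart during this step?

ẍ = (ẋ'−ẋ)/dt = (0.179754534−0.563511427)/0.047579 = -8.065678
θ̈ = (θ̇'−θ̇)/dt = (-0.133442934−-0.532663423)/0.047579 = 8.390687
sinθ=0.257973, cosθ=0.966152
F = (M+m)·ẍ + m·l·cosθ·θ̈ − m·l·sinθ·θ̇² = -14.127963 + 1.110693 − 0.010028 = -13.027298

F = -13.027298 N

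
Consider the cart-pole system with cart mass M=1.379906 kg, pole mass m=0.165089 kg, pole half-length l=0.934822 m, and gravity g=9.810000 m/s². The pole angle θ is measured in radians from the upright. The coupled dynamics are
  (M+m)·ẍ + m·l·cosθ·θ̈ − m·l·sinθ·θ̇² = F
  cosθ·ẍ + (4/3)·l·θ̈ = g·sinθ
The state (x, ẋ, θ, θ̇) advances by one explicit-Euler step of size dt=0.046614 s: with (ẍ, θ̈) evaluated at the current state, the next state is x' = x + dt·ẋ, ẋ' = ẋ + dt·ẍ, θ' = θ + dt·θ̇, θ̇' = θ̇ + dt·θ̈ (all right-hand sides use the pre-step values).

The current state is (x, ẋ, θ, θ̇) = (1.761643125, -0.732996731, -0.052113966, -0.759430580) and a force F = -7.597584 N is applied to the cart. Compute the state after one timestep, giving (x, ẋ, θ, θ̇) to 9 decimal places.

(1.727475215, -0.980215211, -0.087514063, -0.580469142)

sinθ=-0.052090380, cosθ=0.998642375
temp = (F + m·l·θ̇²·sinθ)/(M+m) = (-7.597584 + -0.004636398)/1.544995 = -4.920546926
θ̈ = (g·sinθ − cosθ·temp)/(l·(4/3 − m·cos²θ/(M+m))) = 3.839220802
ẍ = temp − m·l·θ̈·cosθ/(M+m) = -5.303524253
Euler: x'=1.761643125+0.046614·-0.732996731=1.727475215, ẋ'=-0.732996731+0.046614·-5.303524253=-0.980215211
       θ'=-0.052113966+0.046614·-0.759430580=-0.087514063, θ̇'=-0.759430580+0.046614·3.839220802=-0.580469142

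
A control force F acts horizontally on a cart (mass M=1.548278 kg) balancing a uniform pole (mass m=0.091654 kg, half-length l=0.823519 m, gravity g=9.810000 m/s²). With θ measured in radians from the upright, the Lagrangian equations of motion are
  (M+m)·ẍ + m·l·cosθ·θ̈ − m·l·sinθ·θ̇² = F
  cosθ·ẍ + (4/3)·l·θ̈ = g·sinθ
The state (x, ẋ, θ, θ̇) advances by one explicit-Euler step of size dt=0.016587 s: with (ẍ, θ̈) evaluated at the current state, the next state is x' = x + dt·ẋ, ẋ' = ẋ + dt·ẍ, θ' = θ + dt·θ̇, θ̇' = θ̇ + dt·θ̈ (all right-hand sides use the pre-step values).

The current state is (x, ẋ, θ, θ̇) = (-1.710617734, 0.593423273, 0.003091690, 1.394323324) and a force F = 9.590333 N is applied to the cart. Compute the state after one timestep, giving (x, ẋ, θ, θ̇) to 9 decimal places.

(-1.700774622, 0.694650737, 0.026219331, 1.302591464)

sinθ=0.003091685, cosθ=0.999995221
temp = (F + m·l·θ̇²·sinθ)/(M+m) = (9.590333 + 0.000453678)/1.639932 = 5.848283147
θ̈ = (g·sinθ − cosθ·temp)/(l·(4/3 − m·cos²θ/(M+m))) = -5.530346635
ẍ = temp − m·l·θ̈·cosθ/(M+m) = 6.102819305
Euler: x'=-1.710617734+0.016587·0.593423273=-1.700774622, ẋ'=0.593423273+0.016587·6.102819305=0.694650737
       θ'=0.003091690+0.016587·1.394323324=0.026219331, θ̇'=1.394323324+0.016587·-5.530346635=1.302591464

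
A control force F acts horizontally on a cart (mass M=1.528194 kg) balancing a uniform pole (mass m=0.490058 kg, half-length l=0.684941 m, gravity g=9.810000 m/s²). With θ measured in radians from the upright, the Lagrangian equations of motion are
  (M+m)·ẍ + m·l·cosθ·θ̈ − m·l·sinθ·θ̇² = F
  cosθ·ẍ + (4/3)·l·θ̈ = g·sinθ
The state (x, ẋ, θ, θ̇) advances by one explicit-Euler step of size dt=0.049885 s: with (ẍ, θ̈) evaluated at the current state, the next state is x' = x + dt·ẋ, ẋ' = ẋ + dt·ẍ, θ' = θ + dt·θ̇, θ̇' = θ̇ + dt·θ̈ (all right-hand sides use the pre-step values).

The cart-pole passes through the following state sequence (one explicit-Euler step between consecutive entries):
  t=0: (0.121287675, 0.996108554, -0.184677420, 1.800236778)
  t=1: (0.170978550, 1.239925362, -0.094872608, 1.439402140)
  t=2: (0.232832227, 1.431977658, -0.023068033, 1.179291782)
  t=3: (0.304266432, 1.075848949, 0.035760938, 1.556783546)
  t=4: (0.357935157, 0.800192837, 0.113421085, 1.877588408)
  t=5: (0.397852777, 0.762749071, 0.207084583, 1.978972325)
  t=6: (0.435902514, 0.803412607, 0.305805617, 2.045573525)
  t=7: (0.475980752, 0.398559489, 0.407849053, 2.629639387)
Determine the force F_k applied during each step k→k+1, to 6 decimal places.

F_0 = 7.677461 N
F_1 = 6.093618 N
F_2 = -11.858171 N
F_3 = -9.024389 N
F_4 = -0.971031 N
F_5 = 1.813450 N
F_6 = -13.054769 N

step 0→1:
  ẍ = (ẋ'−ẋ)/dt = (1.239925362−0.996108554)/0.049885 = 4.887578
  θ̈ = (θ̇'−θ̇)/dt = (1.439402140−1.800236778)/0.049885 = -7.233329
  sinθ=-0.183629, cosθ=0.982996
  F = (M+m)·ẍ + m·l·cosθ·θ̈ − m·l·sinθ·θ̇² = 9.864363 + -2.386659 − -0.199757 = 7.677461
step 1→2:
  ẍ = (ẋ'−ẋ)/dt = (1.431977658−1.239925362)/0.049885 = 3.849901
  θ̈ = (θ̇'−θ̇)/dt = (1.179291782−1.439402140)/0.049885 = -5.214200
  sinθ=-0.094730, cosθ=0.995503
  F = (M+m)·ẍ + m·l·cosθ·θ̈ − m·l·sinθ·θ̇² = 7.770070 + -1.742332 − -0.065880 = 6.093618
step 2→3:
  ẍ = (ẋ'−ẋ)/dt = (1.075848949−1.431977658)/0.049885 = -7.138994
  θ̈ = (θ̇'−θ̇)/dt = (1.556783546−1.179291782)/0.049885 = 7.567240
  sinθ=-0.023066, cosθ=0.999734
  F = (M+m)·ẍ + m·l·cosθ·θ̈ − m·l·sinθ·θ̇² = -14.408289 + 2.539350 − -0.010768 = -11.858171
step 3→4:
  ẍ = (ẋ'−ẋ)/dt = (0.800192837−1.075848949)/0.049885 = -5.525832
  θ̈ = (θ̇'−θ̇)/dt = (1.877588408−1.556783546)/0.049885 = 6.430888
  sinθ=0.035753, cosθ=0.999361
  F = (M+m)·ẍ + m·l·cosθ·θ̈ − m·l·sinθ·θ̇² = -11.152521 + 2.157217 − 0.029085 = -9.024389
step 4→5:
  ẍ = (ẋ'−ẋ)/dt = (0.762749071−0.800192837)/0.049885 = -0.750602
  θ̈ = (θ̇'−θ̇)/dt = (1.978972325−1.877588408)/0.049885 = 2.032353
  sinθ=0.113178, cosθ=0.993575
  F = (M+m)·ẍ + m·l·cosθ·θ̈ − m·l·sinθ·θ̇² = -1.514903 + 0.677798 − 0.133926 = -0.971031
step 5→6:
  ẍ = (ẋ'−ẋ)/dt = (0.803412607−0.762749071)/0.049885 = 0.815146
  θ̈ = (θ̇'−θ̇)/dt = (2.045573525−1.978972325)/0.049885 = 1.335095
  sinθ=0.205608, cosθ=0.978635
  F = (M+m)·ẍ + m·l·cosθ·θ̈ − m·l·sinθ·θ̇² = 1.645169 + 0.438564 − 0.270283 = 1.813450
step 6→7:
  ẍ = (ẋ'−ẋ)/dt = (0.398559489−0.803412607)/0.049885 = -8.115729
  θ̈ = (θ̇'−θ̇)/dt = (2.629639387−2.045573525)/0.049885 = 11.708246
  sinθ=0.301062, cosθ=0.953605
  F = (M+m)·ẍ + m·l·cosθ·θ̈ − m·l·sinθ·θ̇² = -16.379585 + 3.747666 − 0.422850 = -13.054769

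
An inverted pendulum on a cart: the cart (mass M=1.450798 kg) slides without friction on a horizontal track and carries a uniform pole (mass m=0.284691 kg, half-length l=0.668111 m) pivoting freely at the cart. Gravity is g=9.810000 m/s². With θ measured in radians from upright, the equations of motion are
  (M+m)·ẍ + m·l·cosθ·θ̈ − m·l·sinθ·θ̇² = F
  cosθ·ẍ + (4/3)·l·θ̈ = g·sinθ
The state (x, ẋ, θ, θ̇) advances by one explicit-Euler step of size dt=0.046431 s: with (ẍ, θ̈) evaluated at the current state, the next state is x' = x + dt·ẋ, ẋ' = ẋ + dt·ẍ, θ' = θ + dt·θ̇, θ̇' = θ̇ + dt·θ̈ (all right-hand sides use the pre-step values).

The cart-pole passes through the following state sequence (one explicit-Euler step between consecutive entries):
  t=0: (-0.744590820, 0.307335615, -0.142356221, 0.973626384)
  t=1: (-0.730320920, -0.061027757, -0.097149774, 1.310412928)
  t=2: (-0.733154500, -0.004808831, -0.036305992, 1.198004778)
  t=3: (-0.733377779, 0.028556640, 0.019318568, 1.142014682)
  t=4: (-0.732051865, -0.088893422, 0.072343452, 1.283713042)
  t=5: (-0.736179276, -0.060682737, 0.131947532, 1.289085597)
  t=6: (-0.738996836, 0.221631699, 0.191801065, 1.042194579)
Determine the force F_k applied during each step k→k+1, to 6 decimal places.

step 0→1:
  ẍ = (ẋ'−ẋ)/dt = (-0.061027757−0.307335615)/0.046431 = -7.933565
  θ̈ = (θ̇'−θ̇)/dt = (1.310412928−0.973626384)/0.046431 = 7.253485
  sinθ=-0.141876, cosθ=0.989884
  F = (M+m)·ẍ + m·l·cosθ·θ̈ − m·l·sinθ·θ̇² = -13.768615 + 1.365694 − -0.025581 = -12.377340
step 1→2:
  ẍ = (ẋ'−ẋ)/dt = (-0.004808831−-0.061027757)/0.046431 = 1.210806
  θ̈ = (θ̇'−θ̇)/dt = (1.198004778−1.310412928)/0.046431 = -2.420972
  sinθ=-0.096997, cosθ=0.995285
  F = (M+m)·ẍ + m·l·cosθ·θ̈ − m·l·sinθ·θ̇² = 2.101340 + -0.458310 − -0.031681 = 1.674711
step 2→3:
  ẍ = (ẋ'−ẋ)/dt = (0.028556640−-0.004808831)/0.046431 = 0.718603
  θ̈ = (θ̇'−θ̇)/dt = (1.142014682−1.198004778)/0.046431 = -1.205877
  sinθ=-0.036298, cosθ=0.999341
  F = (M+m)·ẍ + m·l·cosθ·θ̈ − m·l·sinθ·θ̇² = 1.247128 + -0.229213 − -0.009909 = 1.027824
step 3→4:
  ẍ = (ẋ'−ẋ)/dt = (-0.088893422−0.028556640)/0.046431 = -2.529561
  θ̈ = (θ̇'−θ̇)/dt = (1.283713042−1.142014682)/0.046431 = 3.051805
  sinθ=0.019317, cosθ=0.999813
  F = (M+m)·ẍ + m·l·cosθ·θ̈ − m·l·sinθ·θ̇² = -4.390026 + 0.580361 − 0.004792 = -3.814457
step 4→5:
  ẍ = (ẋ'−ẋ)/dt = (-0.060682737−-0.088893422)/0.046431 = 0.607583
  θ̈ = (θ̇'−θ̇)/dt = (1.289085597−1.283713042)/0.046431 = 0.115711
  sinθ=0.072280, cosθ=0.997384
  F = (M+m)·ẍ + m·l·cosθ·θ̈ − m·l·sinθ·θ̇² = 1.054454 + 0.021951 − 0.022656 = 1.053749
step 5→6:
  ẍ = (ẋ'−ẋ)/dt = (0.221631699−-0.060682737)/0.046431 = 6.080301
  θ̈ = (θ̇'−θ̇)/dt = (1.042194579−1.289085597)/0.046431 = -5.317375
  sinθ=0.131565, cosθ=0.991308
  F = (M+m)·ẍ + m·l·cosθ·θ̈ − m·l·sinθ·θ̇² = 10.552295 + -1.002601 − 0.041584 = 9.508110

F_0 = -12.377340 N
F_1 = 1.674711 N
F_2 = 1.027824 N
F_3 = -3.814457 N
F_4 = 1.053749 N
F_5 = 9.508110 N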